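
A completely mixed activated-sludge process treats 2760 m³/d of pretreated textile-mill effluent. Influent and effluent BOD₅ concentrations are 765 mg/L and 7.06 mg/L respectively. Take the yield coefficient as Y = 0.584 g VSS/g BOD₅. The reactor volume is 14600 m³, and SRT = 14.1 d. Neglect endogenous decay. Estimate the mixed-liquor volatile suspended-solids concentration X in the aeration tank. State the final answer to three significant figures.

Without decay, X = Y Q (S₀−S) θ_c / V = 0.584 × 2760 × (765 − 7.06) × 14.1 / 14600 = 1180 mg/L.

X ≈ 1180 mg/L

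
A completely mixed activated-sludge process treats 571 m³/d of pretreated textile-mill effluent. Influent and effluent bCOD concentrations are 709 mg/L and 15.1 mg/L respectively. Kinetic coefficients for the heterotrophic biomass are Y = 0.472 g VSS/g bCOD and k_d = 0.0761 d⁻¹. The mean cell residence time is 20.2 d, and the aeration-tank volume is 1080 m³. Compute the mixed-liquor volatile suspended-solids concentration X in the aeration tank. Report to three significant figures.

X ≈ 1380 mg/L

X = Y·Q·ΔS·θ_c / [V·(1 + k_d θ_c)] = 0.472 × 571 × (709 − 15.1) × 20.2 / [1080 × (1 + 0.0761 × 20.2)] = 1379 mg/L.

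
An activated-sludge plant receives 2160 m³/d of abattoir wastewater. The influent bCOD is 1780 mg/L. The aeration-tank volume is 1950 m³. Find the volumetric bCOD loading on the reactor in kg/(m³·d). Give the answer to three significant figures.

L_v ≈ 1.97 kg bCOD/(m³·d)

L_v = Q S₀ / V = 2160 × 1780 × 10⁻³ / 1950 = 1.972 kg/(m³·d).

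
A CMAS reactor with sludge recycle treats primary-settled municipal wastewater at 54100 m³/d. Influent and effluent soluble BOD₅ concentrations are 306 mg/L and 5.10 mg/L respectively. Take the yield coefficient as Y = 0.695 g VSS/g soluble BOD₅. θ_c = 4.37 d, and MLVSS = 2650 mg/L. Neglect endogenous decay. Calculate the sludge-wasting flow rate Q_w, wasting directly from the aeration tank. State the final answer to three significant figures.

Q_w ≈ 4270 m³/d

Biomass mass balance (decay neglected): V·X = Y·Q·(S₀ − S)·θ_c, so V = 0.695 × 54100 × (306 − 5.10) × 4.37 / 2650 = 18657 m³.
For wasting at MLVSS concentration, Q_w = V/θ_c = 18657/4.37 = 4269 m³/d.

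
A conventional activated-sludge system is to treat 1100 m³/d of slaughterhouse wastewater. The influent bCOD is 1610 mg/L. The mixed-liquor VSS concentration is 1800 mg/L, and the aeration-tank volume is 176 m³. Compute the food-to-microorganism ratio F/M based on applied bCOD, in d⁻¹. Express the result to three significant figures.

F/M ≈ 5.59 d⁻¹

F/M = applied load / biomass = Q·S₀/(V·X) = 1100 × 1610 / (176.0 × 1800) = 5.590 d⁻¹.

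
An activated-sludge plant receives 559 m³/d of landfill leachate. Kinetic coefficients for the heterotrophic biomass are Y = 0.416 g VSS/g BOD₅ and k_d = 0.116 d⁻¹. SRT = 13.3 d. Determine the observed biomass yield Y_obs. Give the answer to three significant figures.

Y_obs ≈ 0.164 g VSS/g BOD₅

Correct the yield for decay: Y_obs = Y/(1 + k_d θ_c) = 0.416 / (1 + 0.116 × 13.3) = 0.416 / 2.543 = 0.1636.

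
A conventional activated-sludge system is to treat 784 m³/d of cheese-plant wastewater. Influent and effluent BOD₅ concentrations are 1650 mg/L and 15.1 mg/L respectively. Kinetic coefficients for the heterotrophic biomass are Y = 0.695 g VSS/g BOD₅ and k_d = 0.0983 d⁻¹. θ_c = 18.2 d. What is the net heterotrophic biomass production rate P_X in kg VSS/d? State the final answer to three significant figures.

The observed yield is Y_obs = Y/(1 + k_d·θ_c) = 0.695 / (1 + 0.0983 × 18.2) = 0.695 / 2.789 = 0.2492 g VSS per g BOD₅ removed.
ΔS = 1650 − 15.1 = 1635 mg/L, so the substrate removal rate is 784 × 1635/1000 = 1282 kg BOD₅/d.
Net biomass production P_X = Y_obs × Q·(S₀ − S) = 0.2492 × 1282 = 319.4 kg VSS/d.

P_X ≈ 319 kg VSS/d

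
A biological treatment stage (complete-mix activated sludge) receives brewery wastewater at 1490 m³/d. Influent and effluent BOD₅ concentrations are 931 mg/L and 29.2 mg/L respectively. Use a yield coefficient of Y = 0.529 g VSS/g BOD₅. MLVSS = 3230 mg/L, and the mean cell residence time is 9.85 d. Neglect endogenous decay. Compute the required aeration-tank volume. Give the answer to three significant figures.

With k_d = 0 the design equation reduces to V = Y Q (S₀−S) θ_c / X = 0.529 × 1490 × (931 − 29.2) × 9.85 / 3230 = 2168 m³.

V ≈ 2170 m³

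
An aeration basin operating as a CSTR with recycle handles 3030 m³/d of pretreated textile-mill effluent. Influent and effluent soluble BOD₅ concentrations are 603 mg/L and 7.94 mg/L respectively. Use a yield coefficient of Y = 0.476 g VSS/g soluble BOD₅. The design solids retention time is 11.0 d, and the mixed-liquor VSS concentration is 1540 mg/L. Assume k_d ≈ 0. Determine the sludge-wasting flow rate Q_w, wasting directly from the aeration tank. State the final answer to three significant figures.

Q_w ≈ 557 m³/d

Biomass mass balance (decay neglected): V·X = Y·Q·(S₀ − S)·θ_c, so V = 0.476 × 3030 × (603 − 7.94) × 11.0 / 1540 = 6130 m³.
With mixed-liquor wasting, θ_c = V/Q_w, so Q_w = V/θ_c = 6130/11.0 = 557.3 m³/d.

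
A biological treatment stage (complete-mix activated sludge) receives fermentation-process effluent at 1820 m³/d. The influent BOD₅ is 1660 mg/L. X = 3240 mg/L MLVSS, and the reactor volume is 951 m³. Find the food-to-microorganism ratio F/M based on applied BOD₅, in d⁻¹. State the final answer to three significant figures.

F/M ≈ 0.981 d⁻¹

Food-to-microorganism ratio F/M = Q S₀ / (V X) = 1820 × 1660 / (951.0 × 3240) = 0.9805 d⁻¹.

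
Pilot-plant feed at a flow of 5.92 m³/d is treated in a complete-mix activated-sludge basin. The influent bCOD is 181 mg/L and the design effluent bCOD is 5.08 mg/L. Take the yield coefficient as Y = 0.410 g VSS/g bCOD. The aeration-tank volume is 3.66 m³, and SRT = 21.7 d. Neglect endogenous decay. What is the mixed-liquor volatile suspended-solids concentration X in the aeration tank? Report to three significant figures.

X ≈ 2530 mg/L

From V·X = Y·Q·(S₀ − S)·θ_c (decay neglected): X = 0.410 × 5.92 × (181 − 5.08) × 21.7 / 3.66 = 2532 mg/L.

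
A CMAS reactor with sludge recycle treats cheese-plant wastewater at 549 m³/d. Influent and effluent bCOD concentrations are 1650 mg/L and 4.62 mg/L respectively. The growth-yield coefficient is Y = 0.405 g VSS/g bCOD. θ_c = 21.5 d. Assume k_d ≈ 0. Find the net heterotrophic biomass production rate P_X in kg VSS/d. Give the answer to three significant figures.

P_X ≈ 366 kg VSS/d

Since k_d ≈ 0, Y_obs = Y = 0.405 g VSS/g bCOD.
ΔS = 1650 − 4.62 = 1645 mg/L, so the substrate removal rate is 549 × 1645/1000 = 903.3 kg bCOD/d.
Net biomass production P_X = Y_obs × Q·(S₀ − S) = 0.4050 × 903.3 = 365.8 kg VSS/d.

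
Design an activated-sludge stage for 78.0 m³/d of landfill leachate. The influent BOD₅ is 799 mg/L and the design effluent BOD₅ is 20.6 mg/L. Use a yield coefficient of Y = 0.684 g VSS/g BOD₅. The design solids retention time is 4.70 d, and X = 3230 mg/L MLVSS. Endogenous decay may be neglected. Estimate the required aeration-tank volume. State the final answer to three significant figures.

V·X = Y·Q·ΔS·θ_c gives V = 0.684 × 78.0 × (799 − 20.6) × 4.70 / 3230 = 60.43 m³.

V ≈ 60.4 m³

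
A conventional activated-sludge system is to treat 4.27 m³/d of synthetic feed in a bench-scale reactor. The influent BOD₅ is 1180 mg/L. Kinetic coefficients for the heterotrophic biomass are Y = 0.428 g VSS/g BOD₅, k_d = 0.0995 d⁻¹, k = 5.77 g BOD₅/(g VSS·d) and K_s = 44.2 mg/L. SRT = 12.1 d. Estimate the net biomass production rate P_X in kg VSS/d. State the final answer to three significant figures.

From the Monod/SRT balance for a CMAS, S = K_s·(1+k_d θ_c)/[θ_c·(Y k − k_d) − 1] = 44.2 × (1 + 0.0995 × 12.1) / [12.1 × (0.428 × 5.77 − 0.0995) − 1] = 97.41 / 27.68 = 3.520 mg/L.
Observed yield with endogenous decay: Y_obs = Y / (1 + k_d·θ_c) = 0.428 / (1 + 0.0995 × 12.1) = 0.428 / 2.204 = 0.1942 g VSS/g BOD₅.
Substrate removed = Q·(S₀ − S) = 4.27 m³/d × (1180 − 3.52) g/m³ = 5.02×10^3 g/d = 5.024 kg/d.
Biomass produced: P_X = Y_obs·Q·ΔS = 0.1942 × 5.024 ≈ 0.9756 kg VSS/d.

P_X ≈ 0.976 kg VSS/d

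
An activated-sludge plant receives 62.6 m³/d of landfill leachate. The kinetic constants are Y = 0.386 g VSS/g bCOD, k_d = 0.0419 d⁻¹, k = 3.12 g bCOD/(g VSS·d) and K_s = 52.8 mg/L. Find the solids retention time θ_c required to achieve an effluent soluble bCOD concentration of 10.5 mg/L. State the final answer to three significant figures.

θ_c ≈ 6.33 d

From 1/θ_c = Y·k·S/(K_s + S) − k_d: Y·k·S/(K_s+S) = 0.386 × 3.12 × 10.5 / (52.8 + 10.5) = 0.1998 d⁻¹.
1/θ_c = 0.1998 − 0.0419 = 0.1579 d⁻¹, so θ_c = 6.334 d.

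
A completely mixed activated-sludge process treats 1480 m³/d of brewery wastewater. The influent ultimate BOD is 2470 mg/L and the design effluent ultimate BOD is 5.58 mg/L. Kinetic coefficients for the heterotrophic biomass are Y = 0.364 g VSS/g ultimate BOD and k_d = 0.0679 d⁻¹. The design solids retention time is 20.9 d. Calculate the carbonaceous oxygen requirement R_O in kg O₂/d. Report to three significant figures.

Y_obs = Y / (1 + k_d θ_c) = 0.364 / (1 + 0.0679 × 20.9) = 0.364 / 2.419 = 0.1505.
Mass of ultimate BOD removed per day: Q(S₀ − S) = 1480 × 2464 g/m³ = 3647 kg/d.
Net sludge production P_X = 0.1505 × 3647 = 548.8 kg VSS/d.
R_O = Q·(S₀ − S) − 1.42·P_X = 3647 − 1.42 × 548.8 = 2868 kg O₂/d.

R_O ≈ 2870 kg O₂/d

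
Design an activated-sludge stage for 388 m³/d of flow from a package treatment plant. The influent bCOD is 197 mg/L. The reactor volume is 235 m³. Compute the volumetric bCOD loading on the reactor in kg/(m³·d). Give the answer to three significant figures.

L_v = Q S₀ / V = 388 × 197 × 10⁻³ / 235.0 = 0.3253 kg/(m³·d).

L_v ≈ 0.325 kg bCOD/(m³·d)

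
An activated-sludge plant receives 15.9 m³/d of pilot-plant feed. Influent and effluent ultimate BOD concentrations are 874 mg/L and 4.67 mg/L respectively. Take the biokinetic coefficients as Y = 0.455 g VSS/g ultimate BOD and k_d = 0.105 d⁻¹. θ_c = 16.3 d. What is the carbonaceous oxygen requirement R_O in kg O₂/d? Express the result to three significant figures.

R_O ≈ 10.5 kg O₂/d

Y_obs = Y / (1 + k_d θ_c) = 0.455 / (1 + 0.105 × 16.3) = 0.455 / 2.712 = 0.1678.
Q·(S₀ − S) = 15.9 × (874 − 4.67) × 10⁻³ = 13.82 kg/d removed.
Biomass synthesised: P_X = Y_obs × 13.82 = 2.319 kg VSS/d.
R_O = Q·ΔS − 1.42 P_X = 13.82 − 3.294 = 10.53 kg O₂/d.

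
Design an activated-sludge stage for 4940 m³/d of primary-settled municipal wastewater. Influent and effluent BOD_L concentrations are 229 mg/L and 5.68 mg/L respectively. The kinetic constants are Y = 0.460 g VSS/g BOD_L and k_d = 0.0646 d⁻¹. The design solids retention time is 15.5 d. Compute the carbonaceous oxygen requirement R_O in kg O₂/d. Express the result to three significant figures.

Correct the yield for decay: Y_obs = Y/(1 + k_d θ_c) = 0.460 / (1 + 0.0646 × 15.5) = 0.460 / 2.001 = 0.2299.
ΔS = 229 − 5.68 = 223.3 mg/L, so the substrate removal rate is 4940 × 223.3/1000 = 1103 kg BOD_L/d.
Biomass synthesised: P_X = Y_obs × 1103 = 253.6 kg VSS/d.
R_O = Q·(S₀ − S) − 1.42·P_X = 1103 − 1.42 × 253.6 = 743.1 kg O₂/d.

R_O ≈ 743 kg O₂/d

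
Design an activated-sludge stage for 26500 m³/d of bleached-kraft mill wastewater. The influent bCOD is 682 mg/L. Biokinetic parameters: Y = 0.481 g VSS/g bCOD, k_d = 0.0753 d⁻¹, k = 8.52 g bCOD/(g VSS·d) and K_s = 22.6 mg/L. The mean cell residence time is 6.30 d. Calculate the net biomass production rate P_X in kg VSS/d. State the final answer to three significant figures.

P_X ≈ 5880 kg VSS/d

From the Monod/SRT balance for a CMAS, S = K_s·(1+k_d θ_c)/[θ_c·(Y k − k_d) − 1] = 22.6 × (1 + 0.0753 × 6.30) / [6.30 × (0.481 × 8.52 − 0.0753) − 1] = 33.32 / 24.34 = 1.369 mg/L.
Correct the yield for decay: Y_obs = Y/(1 + k_d θ_c) = 0.481 / (1 + 0.0753 × 6.30) = 0.481 / 1.474 = 0.3262.
ΔS = 682 − 1.37 = 680.6 mg/L, so the substrate removal rate is 26500 × 680.6/1000 = 18037 kg bCOD/d.
Biomass produced: P_X = Y_obs·Q·ΔS = 0.3262 × 18037 ≈ 5884 kg VSS/d.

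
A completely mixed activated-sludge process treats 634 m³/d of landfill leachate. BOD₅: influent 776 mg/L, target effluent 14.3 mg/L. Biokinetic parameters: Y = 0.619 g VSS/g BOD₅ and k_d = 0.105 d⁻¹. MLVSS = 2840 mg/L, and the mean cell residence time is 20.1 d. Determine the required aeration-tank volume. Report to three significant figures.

V ≈ 680 m³

Rearranging the biomass balance for a CMAS with decay, V = Y·Q·ΔS·θ_c / [X·(1+k_d θ_c)] = 0.619 × 634 × (776 − 14.3) × 20.1 / [2840 × (1 + 0.105 × 20.1)] = 6.01×10^6 / 8834 = 680.2 m³.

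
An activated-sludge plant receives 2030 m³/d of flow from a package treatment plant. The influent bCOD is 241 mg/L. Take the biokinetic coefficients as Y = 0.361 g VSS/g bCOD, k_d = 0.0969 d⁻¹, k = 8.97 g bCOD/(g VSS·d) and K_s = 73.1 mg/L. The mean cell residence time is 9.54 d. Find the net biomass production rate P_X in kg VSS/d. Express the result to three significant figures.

For a completely mixed reactor with recycle the Lawrence–McCarty relation gives S = K_s·(1 + k_d·θ_c) / [θ_c·(Y·k − k_d) − 1] = 73.1 × (1 + 0.0969 × 9.54) / [9.54 × (0.361 × 8.97 − 0.0969) − 1] = 140.7 / 28.97 = 4.856 mg/L.
The observed yield is Y_obs = Y/(1 + k_d·θ_c) = 0.361 / (1 + 0.0969 × 9.54) = 0.361 / 1.924 = 0.1876 g VSS per g bCOD removed.
Q·(S₀ − S) = 2030 × (241 − 4.86) × 10⁻³ = 479.4 kg/d removed.
So the net sludge growth is P_X = 0.1876 × 479.4 = 89.92 kg VSS/d.

P_X ≈ 89.9 kg VSS/d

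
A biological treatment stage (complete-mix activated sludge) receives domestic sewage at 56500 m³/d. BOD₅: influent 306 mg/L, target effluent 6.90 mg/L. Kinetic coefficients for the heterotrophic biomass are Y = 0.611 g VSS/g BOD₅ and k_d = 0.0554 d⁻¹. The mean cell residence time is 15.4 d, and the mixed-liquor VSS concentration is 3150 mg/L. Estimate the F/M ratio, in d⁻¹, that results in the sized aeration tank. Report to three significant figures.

Rearranging the biomass balance for a CMAS with decay, V = Y·Q·ΔS·θ_c / [X·(1+k_d θ_c)] = 0.611 × 56500 × (306 − 6.90) × 15.4 / [3150 × (1 + 0.0554 × 15.4)] = 1.59×10^8 / 5837 = 27240 m³.
F/M = Q·S₀ / (V·X) = 56500 × 306 / (27240 × 3150) = 0.2015 g BOD₅·(g VSS·d)⁻¹.

F/M ≈ 0.201 d⁻¹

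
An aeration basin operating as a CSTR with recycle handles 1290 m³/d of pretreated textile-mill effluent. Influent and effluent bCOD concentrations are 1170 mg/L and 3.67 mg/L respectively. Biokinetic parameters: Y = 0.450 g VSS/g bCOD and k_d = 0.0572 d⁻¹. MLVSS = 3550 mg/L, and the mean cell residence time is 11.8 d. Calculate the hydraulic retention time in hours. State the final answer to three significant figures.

From the SRT design equation V = Y Q (S₀−S) θ_c / [X (1 + k_d θ_c)] = 0.450 × 1290 × (1170 − 3.67) × 11.8 / [3550 × (1 + 0.0572 × 11.8)] = 7.99×10^6 / 5946 = 1344 m³.
Hydraulic retention time τ = V/Q = 1344 / 1290 = 1.042 d = 25.00 h.

τ ≈ 25.0 h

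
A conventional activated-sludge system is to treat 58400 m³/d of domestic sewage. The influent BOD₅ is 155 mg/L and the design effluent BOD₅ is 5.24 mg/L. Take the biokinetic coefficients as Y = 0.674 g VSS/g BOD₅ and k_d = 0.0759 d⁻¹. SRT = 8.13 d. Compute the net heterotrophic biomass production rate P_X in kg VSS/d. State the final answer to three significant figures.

P_X ≈ 3650 kg VSS/d

The observed yield is Y_obs = Y/(1 + k_d·θ_c) = 0.674 / (1 + 0.0759 × 8.13) = 0.674 / 1.617 = 0.4168 g VSS per g BOD₅ removed.
Substrate removed = Q·(S₀ − S) = 58400 m³/d × (155 − 5.24) g/m³ = 8.75×10^6 g/d = 8746 kg/d.
Net biomass production P_X = Y_obs × Q·(S₀ − S) = 0.4168 × 8746 = 3645 kg VSS/d.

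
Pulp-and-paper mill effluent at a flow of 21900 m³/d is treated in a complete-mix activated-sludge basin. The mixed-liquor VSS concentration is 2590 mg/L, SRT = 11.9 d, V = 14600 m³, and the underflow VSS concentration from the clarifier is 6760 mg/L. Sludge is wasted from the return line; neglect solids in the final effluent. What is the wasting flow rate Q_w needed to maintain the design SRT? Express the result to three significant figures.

θ_c = V·X/(Q_w·X_r) when wasting from the recycle, so Q_w = V·X/(θ_c·X_r) = 14600 × 2590 / (11.9 × 6760) = 470.1 m³/d.

Q_w ≈ 470 m³/d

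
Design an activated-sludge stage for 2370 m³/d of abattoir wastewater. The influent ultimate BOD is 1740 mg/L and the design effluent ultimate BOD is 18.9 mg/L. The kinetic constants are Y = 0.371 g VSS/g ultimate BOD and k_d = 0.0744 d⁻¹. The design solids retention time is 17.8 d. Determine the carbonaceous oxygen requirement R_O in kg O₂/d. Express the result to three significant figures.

Correct the yield for decay: Y_obs = Y/(1 + k_d θ_c) = 0.371 / (1 + 0.0744 × 17.8) = 0.371 / 2.324 = 0.1596.
Mass of ultimate BOD removed per day: Q(S₀ − S) = 2370 × 1721 g/m³ = 4079 kg/d.
P_X = Y_obs·Q·(S₀ − S) = 0.1596 × 4079 = 651.1 kg VSS/d.
R_O = Q·ΔS − 1.42 P_X = 4079 − 924.5 = 3154 kg O₂/d.

R_O ≈ 3150 kg O₂/d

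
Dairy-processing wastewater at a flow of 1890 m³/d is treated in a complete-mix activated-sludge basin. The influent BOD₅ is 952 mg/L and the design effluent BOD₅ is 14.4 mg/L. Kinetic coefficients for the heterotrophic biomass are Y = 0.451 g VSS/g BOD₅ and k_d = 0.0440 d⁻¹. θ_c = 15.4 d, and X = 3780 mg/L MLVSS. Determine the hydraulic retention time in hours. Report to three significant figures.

τ ≈ 24.6 h

Rearranging the biomass balance for a CMAS with decay, V = Y·Q·ΔS·θ_c / [X·(1+k_d θ_c)] = 0.451 × 1890 × (952 − 14.4) × 15.4 / [3780 × (1 + 0.0440 × 15.4)] = 1.23×10^7 / 6341 = 1941 m³.
HRT = V/Q = 1941 m³ / 1890 m³·d⁻¹ = 1.027 d × 24 = 24.65 h.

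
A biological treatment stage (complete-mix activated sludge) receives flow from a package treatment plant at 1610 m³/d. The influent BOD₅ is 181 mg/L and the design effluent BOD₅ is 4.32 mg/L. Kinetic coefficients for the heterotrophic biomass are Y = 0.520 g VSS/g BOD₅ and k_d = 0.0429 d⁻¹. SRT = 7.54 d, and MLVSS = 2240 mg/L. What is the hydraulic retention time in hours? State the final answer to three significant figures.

Steady-state biomass mass balance: V·X·(1 + k_d·θ_c) = Y·Q·(S₀ − S)·θ_c, so V = 0.520 × 1610 × (181 − 4.32) × 7.54 / [2240 × (1 + 0.0429 × 7.54)] = 1.12×10^6 / 2965 = 376.2 m³.
Hydraulic retention time τ = V/Q = 376.2 / 1610 = 0.2337 d = 5.608 h.

τ ≈ 5.61 h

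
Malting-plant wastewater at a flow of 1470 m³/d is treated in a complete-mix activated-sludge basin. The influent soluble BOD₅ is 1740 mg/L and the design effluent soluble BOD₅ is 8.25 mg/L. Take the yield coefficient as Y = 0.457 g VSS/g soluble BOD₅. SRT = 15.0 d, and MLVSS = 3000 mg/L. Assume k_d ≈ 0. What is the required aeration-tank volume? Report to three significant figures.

V·X = Y·Q·ΔS·θ_c gives V = 0.457 × 1470 × (1740 − 8.25) × 15.0 / 3000 = 5817 m³.

V ≈ 5820 m³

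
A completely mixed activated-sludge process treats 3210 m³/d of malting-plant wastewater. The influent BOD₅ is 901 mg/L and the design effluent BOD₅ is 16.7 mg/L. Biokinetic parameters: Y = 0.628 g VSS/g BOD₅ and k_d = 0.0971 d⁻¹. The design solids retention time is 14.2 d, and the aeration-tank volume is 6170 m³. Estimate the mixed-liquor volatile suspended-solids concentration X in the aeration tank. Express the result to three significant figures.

X ≈ 1720 mg/L

X = Y·Q·ΔS·θ_c / [V·(1 + k_d θ_c)] = 0.628 × 3210 × (901 − 16.7) × 14.2 / [6170 × (1 + 0.0971 × 14.2)] = 1725 mg/L.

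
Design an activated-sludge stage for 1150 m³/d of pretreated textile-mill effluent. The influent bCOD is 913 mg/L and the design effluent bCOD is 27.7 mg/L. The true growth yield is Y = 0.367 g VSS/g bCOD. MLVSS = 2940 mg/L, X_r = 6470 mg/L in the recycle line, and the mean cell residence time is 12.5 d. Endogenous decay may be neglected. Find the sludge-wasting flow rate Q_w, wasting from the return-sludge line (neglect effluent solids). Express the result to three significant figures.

Biomass mass balance (decay neglected): V·X = Y·Q·(S₀ − S)·θ_c, so V = 0.367 × 1150 × (913 − 27.7) × 12.5 / 2940 = 1589 m³.
θ_c = V·X/(Q_w·X_r) when wasting from the recycle, so Q_w = V·X/(θ_c·X_r) = 1589 × 2940 / (12.5 × 6470) = 57.75 m³/d.

Q_w ≈ 57.7 m³/d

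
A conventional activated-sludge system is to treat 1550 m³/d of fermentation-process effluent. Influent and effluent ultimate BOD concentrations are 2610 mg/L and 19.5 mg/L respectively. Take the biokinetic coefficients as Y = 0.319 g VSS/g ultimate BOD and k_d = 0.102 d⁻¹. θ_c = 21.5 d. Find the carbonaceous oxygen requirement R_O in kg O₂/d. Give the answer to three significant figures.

R_O ≈ 3450 kg O₂/d

Y_obs = Y / (1 + k_d θ_c) = 0.319 / (1 + 0.102 × 21.5) = 0.319 / 3.193 = 0.09991.
ΔS = 2610 − 19.5 = 2590 mg/L, so the substrate removal rate is 1550 × 2590/1000 = 4015 kg ultimate BOD/d.
Net sludge production P_X = 0.09991 × 4015 = 401.2 kg VSS/d.
Carbonaceous O₂ demand = substrate oxidised − cell-mass equivalent = 4015 − 1.42 × 401.2 = 3446 kg O₂/d.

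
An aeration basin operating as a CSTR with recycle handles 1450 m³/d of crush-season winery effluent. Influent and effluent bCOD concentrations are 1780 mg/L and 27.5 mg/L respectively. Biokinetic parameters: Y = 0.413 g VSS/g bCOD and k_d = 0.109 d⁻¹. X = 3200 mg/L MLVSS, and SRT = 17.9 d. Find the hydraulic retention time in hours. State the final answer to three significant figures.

Rearranging the biomass balance for a CMAS with decay, V = Y·Q·ΔS·θ_c / [X·(1+k_d θ_c)] = 0.413 × 1450 × (1780 − 27.5) × 17.9 / [3200 × (1 + 0.109 × 17.9)] = 1.88×10^7 / 9444 = 1989 m³.
τ = V/Q = 1989/1450 = 1.372 d, or 32.93 h.

τ ≈ 32.9 h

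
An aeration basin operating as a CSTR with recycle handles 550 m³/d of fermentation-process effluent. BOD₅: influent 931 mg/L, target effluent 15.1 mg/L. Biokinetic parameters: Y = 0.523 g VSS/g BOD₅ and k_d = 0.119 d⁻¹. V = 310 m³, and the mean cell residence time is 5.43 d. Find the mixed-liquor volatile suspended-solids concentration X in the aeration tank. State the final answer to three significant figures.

Solving the biomass balance for X: X = Y Q (S₀−S) θ_c / [V (1+k_d θ_c)] = 0.523 × 550 × (931 − 15.1) × 5.43 / [310 × (1 + 0.119 × 5.43)] = 2803 mg/L.

X ≈ 2800 mg/L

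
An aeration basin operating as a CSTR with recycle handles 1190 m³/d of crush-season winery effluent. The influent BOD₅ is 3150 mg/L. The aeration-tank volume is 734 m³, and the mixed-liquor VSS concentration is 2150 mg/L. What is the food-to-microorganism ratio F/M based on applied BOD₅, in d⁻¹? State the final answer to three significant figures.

F/M = Q·S₀ / (V·X) = 1190 × 3150 / (734.0 × 2150) = 2.375 g BOD₅·(g VSS·d)⁻¹.

F/M ≈ 2.38 d⁻¹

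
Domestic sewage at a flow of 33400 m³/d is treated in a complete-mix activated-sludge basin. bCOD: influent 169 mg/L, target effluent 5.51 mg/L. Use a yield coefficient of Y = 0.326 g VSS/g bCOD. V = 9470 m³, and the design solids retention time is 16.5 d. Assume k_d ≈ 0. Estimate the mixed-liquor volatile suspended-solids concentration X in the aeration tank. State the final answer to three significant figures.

X ≈ 3100 mg/L

X = Y·Q·ΔS·θ_c / V = 0.326 × 33400 × (169 − 5.51) × 16.5 / 9470 = 3102 mg/L.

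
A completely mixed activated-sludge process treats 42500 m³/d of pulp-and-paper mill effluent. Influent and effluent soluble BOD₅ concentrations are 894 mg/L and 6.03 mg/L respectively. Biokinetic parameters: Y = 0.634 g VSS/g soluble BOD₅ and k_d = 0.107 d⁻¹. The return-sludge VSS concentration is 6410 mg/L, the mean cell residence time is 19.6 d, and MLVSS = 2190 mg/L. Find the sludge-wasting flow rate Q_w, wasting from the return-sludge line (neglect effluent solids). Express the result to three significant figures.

Q_w ≈ 1210 m³/d

From the SRT design equation V = Y Q (S₀−S) θ_c / [X (1 + k_d θ_c)] = 0.634 × 42500 × (894 − 6.03) × 19.6 / [2190 × (1 + 0.107 × 19.6)] = 4.69×10^8 / 6783 = 69138 m³.
Wasting from the return line (neglecting effluent solids): Q_w = V·X / (θ_c·X_r) = 69138 × 2190 / (19.6 × 6410) = 1205 m³/d.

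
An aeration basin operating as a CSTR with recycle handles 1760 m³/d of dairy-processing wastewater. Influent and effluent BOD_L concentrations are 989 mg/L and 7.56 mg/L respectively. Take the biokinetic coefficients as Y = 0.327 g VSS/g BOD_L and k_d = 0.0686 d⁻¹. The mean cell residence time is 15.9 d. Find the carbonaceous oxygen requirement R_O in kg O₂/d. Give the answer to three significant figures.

R_O ≈ 1340 kg O₂/d

Observed yield with endogenous decay: Y_obs = Y / (1 + k_d·θ_c) = 0.327 / (1 + 0.0686 × 15.9) = 0.327 / 2.091 = 0.1564 g VSS/g BOD_L.
Mass of BOD_L removed per day: Q(S₀ − S) = 1760 × 981.4 g/m³ = 1727 kg/d.
Net sludge production P_X = 0.1564 × 1727 = 270.2 kg VSS/d.
R_O = Q·(S₀ − S) − 1.42·P_X = 1727 − 1.42 × 270.2 = 1344 kg O₂/d.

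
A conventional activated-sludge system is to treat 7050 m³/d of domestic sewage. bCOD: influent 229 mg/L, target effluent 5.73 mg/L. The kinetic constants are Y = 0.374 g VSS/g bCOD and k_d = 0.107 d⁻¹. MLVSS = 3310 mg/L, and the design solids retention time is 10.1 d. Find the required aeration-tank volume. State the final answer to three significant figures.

Rearranging the biomass balance for a CMAS with decay, V = Y·Q·ΔS·θ_c / [X·(1+k_d θ_c)] = 0.374 × 7050 × (229 − 5.73) × 10.1 / [3310 × (1 + 0.107 × 10.1)] = 5.95×10^6 / 6887 = 863.3 m³.

V ≈ 863 m³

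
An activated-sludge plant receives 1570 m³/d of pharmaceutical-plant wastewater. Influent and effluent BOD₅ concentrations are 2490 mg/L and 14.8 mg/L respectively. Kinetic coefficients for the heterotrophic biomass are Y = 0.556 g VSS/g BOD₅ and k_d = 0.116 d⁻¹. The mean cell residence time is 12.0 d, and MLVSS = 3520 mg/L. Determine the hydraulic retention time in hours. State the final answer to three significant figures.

From the SRT design equation V = Y Q (S₀−S) θ_c / [X (1 + k_d θ_c)] = 0.556 × 1570 × (2490 − 14.8) × 12.0 / [3520 × (1 + 0.116 × 12.0)] = 2.59×10^7 / 8420 = 3079 m³.
HRT = V/Q = 3079 m³ / 1570 m³·d⁻¹ = 1.961 d × 24 = 47.07 h.

τ ≈ 47.1 h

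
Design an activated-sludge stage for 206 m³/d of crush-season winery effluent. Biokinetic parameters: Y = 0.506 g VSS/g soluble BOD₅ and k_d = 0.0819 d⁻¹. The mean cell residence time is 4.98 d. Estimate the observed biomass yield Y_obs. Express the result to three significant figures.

The observed yield is Y_obs = Y/(1 + k_d·θ_c) = 0.506 / (1 + 0.0819 × 4.98) = 0.506 / 1.408 = 0.3594 g VSS per g soluble BOD₅ removed.

Y_obs ≈ 0.359 g VSS/g soluble BOD₅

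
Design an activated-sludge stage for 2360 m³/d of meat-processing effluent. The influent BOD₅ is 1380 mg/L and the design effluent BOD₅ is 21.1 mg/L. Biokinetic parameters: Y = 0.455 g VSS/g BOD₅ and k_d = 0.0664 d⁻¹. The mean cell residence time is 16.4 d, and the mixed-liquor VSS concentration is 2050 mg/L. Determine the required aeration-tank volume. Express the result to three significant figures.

Rearranging the biomass balance for a CMAS with decay, V = Y·Q·ΔS·θ_c / [X·(1+k_d θ_c)] = 0.455 × 2360 × (1380 − 21.1) × 16.4 / [2050 × (1 + 0.0664 × 16.4)] = 2.39×10^7 / 4282 = 5588 m³.

V ≈ 5590 m³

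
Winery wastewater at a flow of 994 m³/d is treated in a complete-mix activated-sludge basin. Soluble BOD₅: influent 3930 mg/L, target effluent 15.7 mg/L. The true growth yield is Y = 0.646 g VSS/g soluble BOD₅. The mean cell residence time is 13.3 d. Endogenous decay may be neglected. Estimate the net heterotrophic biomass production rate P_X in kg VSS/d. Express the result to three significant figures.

P_X ≈ 2510 kg VSS/d

With endogenous decay neglected, the observed yield equals the true yield: Y_obs = Y = 0.646 g VSS/g soluble BOD₅.
Mass of soluble BOD₅ removed per day: Q(S₀ − S) = 994 × 3914 g/m³ = 3891 kg/d.
P_X = Y_obs · Q(S₀ − S) = 0.6460 × 3891 = 2513 kg VSS/d.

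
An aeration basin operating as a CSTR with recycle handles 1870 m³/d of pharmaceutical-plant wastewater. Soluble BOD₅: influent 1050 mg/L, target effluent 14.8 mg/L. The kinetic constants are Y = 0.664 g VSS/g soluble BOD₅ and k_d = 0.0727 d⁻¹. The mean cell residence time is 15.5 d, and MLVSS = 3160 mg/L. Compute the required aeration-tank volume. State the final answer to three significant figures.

Steady-state biomass mass balance: V·X·(1 + k_d·θ_c) = Y·Q·(S₀ − S)·θ_c, so V = 0.664 × 1870 × (1050 − 14.8) × 15.5 / [3160 × (1 + 0.0727 × 15.5)] = 1.99×10^7 / 6721 = 2964 m³.

V ≈ 2960 m³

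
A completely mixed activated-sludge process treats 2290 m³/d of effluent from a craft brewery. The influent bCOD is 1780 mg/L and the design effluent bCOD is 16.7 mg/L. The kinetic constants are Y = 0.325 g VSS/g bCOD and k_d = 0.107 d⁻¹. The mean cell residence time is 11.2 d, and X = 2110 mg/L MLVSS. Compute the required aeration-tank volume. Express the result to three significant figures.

From the SRT design equation V = Y Q (S₀−S) θ_c / [X (1 + k_d θ_c)] = 0.325 × 2290 × (1780 − 16.7) × 11.2 / [2110 × (1 + 0.107 × 11.2)] = 1.47×10^7 / 4639 = 3169 m³.

V ≈ 3170 m³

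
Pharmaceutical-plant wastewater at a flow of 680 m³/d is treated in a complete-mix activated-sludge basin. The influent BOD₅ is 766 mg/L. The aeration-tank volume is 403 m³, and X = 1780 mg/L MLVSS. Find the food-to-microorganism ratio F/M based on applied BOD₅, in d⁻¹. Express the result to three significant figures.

F/M ≈ 0.726 d⁻¹

Food-to-microorganism ratio F/M = Q S₀ / (V X) = 680 × 766 / (403.0 × 1780) = 0.7261 d⁻¹.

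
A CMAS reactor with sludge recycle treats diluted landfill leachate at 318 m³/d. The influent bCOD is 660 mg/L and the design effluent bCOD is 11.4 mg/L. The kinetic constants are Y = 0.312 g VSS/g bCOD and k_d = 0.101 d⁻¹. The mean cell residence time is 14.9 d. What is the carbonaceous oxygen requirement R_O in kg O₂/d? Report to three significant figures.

The observed yield is Y_obs = Y/(1 + k_d·θ_c) = 0.312 / (1 + 0.101 × 14.9) = 0.312 / 2.505 = 0.1246 g VSS per g bCOD removed.
ΔS = 660 − 11.4 = 648.6 mg/L, so the substrate removal rate is 318 × 648.6/1000 = 206.3 kg bCOD/d.
P_X = Y_obs·Q·(S₀ − S) = 0.1246 × 206.3 = 25.69 kg VSS/d.
R_O = Q·(S₀ − S) − 1.42·P_X = 206.3 − 1.42 × 25.69 = 169.8 kg O₂/d.

R_O ≈ 170 kg O₂/d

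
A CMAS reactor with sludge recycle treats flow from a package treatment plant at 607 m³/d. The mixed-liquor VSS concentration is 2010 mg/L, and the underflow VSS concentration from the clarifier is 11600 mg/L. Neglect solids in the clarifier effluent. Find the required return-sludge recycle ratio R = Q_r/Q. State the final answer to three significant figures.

R ≈ 0.210

R = Q_r/Q = X/(X_r − X) = 2010 / (11600 − 2010) = 0.2096.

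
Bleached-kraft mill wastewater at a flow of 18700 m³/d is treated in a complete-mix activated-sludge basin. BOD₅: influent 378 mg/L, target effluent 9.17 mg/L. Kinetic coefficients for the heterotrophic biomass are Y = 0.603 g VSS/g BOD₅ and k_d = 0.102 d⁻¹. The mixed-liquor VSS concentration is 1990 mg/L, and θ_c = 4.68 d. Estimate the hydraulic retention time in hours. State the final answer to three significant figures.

τ ≈ 8.50 h

From the SRT design equation V = Y Q (S₀−S) θ_c / [X (1 + k_d θ_c)] = 0.603 × 18700 × (378 − 9.17) × 4.68 / [1990 × (1 + 0.102 × 4.68)] = 1.95×10^7 / 2940 = 6621 m³.
HRT = V/Q = 6621 m³ / 18700 m³·d⁻¹ = 0.3540 d × 24 = 8.497 h.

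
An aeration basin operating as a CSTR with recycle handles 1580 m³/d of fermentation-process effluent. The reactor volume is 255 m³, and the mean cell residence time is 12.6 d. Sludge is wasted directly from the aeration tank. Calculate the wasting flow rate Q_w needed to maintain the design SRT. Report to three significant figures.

Q_w ≈ 20.2 m³/d

Wasting from the aeration tank: Q_w = V / θ_c = 255.0 / 12.6 = 20.24 m³/d.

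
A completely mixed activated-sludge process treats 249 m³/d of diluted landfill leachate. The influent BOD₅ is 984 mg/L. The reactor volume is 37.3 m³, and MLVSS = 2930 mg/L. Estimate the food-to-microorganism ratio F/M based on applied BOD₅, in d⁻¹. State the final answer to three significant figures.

F/M = Q·S₀ / (V·X) = 249 × 984 / (37.30 × 2930) = 2.242 g BOD₅·(g VSS·d)⁻¹.

F/M ≈ 2.24 d⁻¹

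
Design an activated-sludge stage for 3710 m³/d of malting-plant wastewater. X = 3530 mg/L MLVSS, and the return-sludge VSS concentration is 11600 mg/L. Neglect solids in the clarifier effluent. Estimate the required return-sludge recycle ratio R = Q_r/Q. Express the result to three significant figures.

R ≈ 0.437

Solids balance on the clarifier gives (1+R)X = R·X_r, so R = X/(X_r − X) = 3530 / (11600 − 3530) = 0.4374.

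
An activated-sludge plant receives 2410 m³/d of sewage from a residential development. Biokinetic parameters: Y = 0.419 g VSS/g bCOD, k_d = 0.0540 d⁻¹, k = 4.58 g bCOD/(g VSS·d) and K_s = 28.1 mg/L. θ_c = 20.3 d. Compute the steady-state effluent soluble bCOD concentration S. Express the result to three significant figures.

S ≈ 1.60 mg/L

From the Monod/SRT balance for a CMAS, S = K_s·(1+k_d θ_c)/[θ_c·(Y k − k_d) − 1] = 28.1 × (1 + 0.0540 × 20.3) / [20.3 × (0.419 × 4.58 − 0.0540) − 1] = 58.90 / 36.86 = 1.598 mg/L.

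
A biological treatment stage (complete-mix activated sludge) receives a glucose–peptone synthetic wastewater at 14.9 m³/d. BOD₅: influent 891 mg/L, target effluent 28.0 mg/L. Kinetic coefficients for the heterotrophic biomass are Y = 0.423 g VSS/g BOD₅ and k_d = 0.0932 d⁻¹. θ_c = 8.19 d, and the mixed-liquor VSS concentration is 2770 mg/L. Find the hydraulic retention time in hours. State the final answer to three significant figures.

From the SRT design equation V = Y Q (S₀−S) θ_c / [X (1 + k_d θ_c)] = 0.423 × 14.9 × (891 − 28.0) × 8.19 / [2770 × (1 + 0.0932 × 8.19)] = 4.45×10^4 / 4884 = 9.120 m³.
Hydraulic retention time τ = V/Q = 9.120 / 14.9 = 0.6121 d = 14.69 h.

τ ≈ 14.7 h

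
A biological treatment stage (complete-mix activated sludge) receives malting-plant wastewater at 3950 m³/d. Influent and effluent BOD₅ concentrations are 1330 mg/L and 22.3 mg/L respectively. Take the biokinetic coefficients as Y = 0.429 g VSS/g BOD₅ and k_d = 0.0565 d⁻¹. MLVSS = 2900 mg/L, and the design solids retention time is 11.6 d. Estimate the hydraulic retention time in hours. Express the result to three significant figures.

τ ≈ 32.5 h

Steady-state biomass mass balance: V·X·(1 + k_d·θ_c) = Y·Q·(S₀ − S)·θ_c, so V = 0.429 × 3950 × (1330 − 22.3) × 11.6 / [2900 × (1 + 0.0565 × 11.6)] = 2.57×10^7 / 4801 = 5355 m³.
HRT = V/Q = 5355 m³ / 3950 m³·d⁻¹ = 1.356 d × 24 = 32.53 h.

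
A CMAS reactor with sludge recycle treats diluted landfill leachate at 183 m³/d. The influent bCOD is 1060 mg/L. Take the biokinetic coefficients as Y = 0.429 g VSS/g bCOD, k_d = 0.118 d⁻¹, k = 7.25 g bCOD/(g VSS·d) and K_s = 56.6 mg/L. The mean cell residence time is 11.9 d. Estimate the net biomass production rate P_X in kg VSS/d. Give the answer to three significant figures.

P_X ≈ 34.5 kg VSS/d

For a completely mixed reactor with recycle the Lawrence–McCarty relation gives S = K_s·(1 + k_d·θ_c) / [θ_c·(Y·k − k_d) − 1] = 56.6 × (1 + 0.118 × 11.9) / [11.9 × (0.429 × 7.25 − 0.118) − 1] = 136.1 / 34.61 = 3.932 mg/L.
The observed yield is Y_obs = Y/(1 + k_d·θ_c) = 0.429 / (1 + 0.118 × 11.9) = 0.429 / 2.404 = 0.1784 g VSS per g bCOD removed.
ΔS = 1060 − 3.93 = 1056 mg/L, so the substrate removal rate is 183 × 1056/1000 = 193.3 kg bCOD/d.
P_X = Y_obs · Q(S₀ − S) = 0.1784 × 193.3 = 34.49 kg VSS/d.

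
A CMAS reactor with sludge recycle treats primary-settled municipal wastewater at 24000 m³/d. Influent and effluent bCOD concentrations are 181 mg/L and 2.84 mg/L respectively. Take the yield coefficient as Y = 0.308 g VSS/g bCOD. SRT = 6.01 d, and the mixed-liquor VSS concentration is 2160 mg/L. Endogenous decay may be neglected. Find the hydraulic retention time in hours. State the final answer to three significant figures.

τ ≈ 3.66 h

Biomass mass balance (decay neglected): V·X = Y·Q·(S₀ − S)·θ_c, so V = 0.308 × 24000 × (181 − 2.84) × 6.01 / 2160 = 3664 m³.
τ = V/Q = 3664/24000 = 0.1527 d, or 3.664 h.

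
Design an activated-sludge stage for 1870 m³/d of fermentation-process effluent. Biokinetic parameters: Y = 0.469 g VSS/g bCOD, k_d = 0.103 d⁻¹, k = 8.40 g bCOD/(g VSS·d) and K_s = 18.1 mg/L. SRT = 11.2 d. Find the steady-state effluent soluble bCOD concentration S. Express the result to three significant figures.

For a completely mixed reactor with recycle the Lawrence–McCarty relation gives S = K_s·(1 + k_d·θ_c) / [θ_c·(Y·k − k_d) − 1] = 18.1 × (1 + 0.103 × 11.2) / [11.2 × (0.469 × 8.40 − 0.103) − 1] = 38.98 / 41.97 = 0.9288 mg/L.

S ≈ 0.929 mg/L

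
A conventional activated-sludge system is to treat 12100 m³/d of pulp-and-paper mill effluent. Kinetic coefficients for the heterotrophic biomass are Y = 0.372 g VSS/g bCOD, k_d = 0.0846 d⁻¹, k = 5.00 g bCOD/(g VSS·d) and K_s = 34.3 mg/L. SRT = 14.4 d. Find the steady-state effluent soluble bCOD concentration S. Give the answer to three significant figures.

Effluent substrate depends only on kinetics and SRT: S = K_s(1 + k_d θ_c) / [θ_c(Yk − k_d) − 1] = 34.3 × (1 + 0.0846 × 14.4) / [14.4 × (0.372 × 5.00 − 0.0846) − 1] = 76.09 / 24.57 = 3.097 mg/L.

S ≈ 3.10 mg/L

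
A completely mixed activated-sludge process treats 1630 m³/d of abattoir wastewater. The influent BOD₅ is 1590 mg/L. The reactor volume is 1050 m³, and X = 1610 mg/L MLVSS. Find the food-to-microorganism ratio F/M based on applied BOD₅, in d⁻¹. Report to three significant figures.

F/M = Q·S₀ / (V·X) = 1630 × 1590 / (1050 × 1610) = 1.533 g BOD₅·(g VSS·d)⁻¹.

F/M ≈ 1.53 d⁻¹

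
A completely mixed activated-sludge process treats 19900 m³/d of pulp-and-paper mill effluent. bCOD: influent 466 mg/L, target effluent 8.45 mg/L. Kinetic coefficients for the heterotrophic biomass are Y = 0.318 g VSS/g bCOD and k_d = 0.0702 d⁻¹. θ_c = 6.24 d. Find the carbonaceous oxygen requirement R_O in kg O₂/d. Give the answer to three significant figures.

Correct the yield for decay: Y_obs = Y/(1 + k_d θ_c) = 0.318 / (1 + 0.0702 × 6.24) = 0.318 / 1.438 = 0.2211.
Mass of bCOD removed per day: Q(S₀ − S) = 19900 × 457.6 g/m³ = 9105 kg/d.
Biomass synthesised: P_X = Y_obs × 9105 = 2013 kg VSS/d.
Carbonaceous O₂ demand = substrate oxidised − cell-mass equivalent = 9105 − 1.42 × 2013 = 6246 kg O₂/d.

R_O ≈ 6250 kg O₂/d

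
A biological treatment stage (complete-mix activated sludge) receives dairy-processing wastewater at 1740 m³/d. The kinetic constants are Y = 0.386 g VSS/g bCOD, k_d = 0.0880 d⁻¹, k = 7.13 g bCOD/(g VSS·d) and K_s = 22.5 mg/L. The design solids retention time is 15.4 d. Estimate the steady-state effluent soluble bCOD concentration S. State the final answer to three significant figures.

S ≈ 1.32 mg/L

Effluent substrate depends only on kinetics and SRT: S = K_s(1 + k_d θ_c) / [θ_c(Yk − k_d) − 1] = 22.5 × (1 + 0.0880 × 15.4) / [15.4 × (0.386 × 7.13 − 0.0880) − 1] = 52.99 / 40.03 = 1.324 mg/L.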